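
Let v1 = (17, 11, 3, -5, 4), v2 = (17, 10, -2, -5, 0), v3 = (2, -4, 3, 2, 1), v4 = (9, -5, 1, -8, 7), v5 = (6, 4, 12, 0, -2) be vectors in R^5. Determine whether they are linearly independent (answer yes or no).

yes

Form the matrix with these vectors as rows and row reduce.
R2 ← R2 − R1: [0, -1, -5, 0, -4]
R3 ← R3 − (2/17)·R1: [0, -90/17, 45/17, 44/17, 9/17]
R4 ← R4 − (9/17)·R1: [0, -184/17, -10/17, -91/17, 83/17]
R5 ← R5 − (6/17)·R1: [0, 2/17, 186/17, 30/17, -58/17]
R3 ← R3 − (90/17)·R2: [0, 0, 495/17, 44/17, 369/17]
R4 ← R4 − (184/17)·R2: [0, 0, 910/17, -91/17, 819/17]
R5 ← R5 + (2/17)·R2: [0, 0, 176/17, 30/17, -66/17]
R4 ← R4 − (182/99)·R3: [0, 0, 0, -91/9, 91/11]
R5 ← R5 − (16/45)·R3: [0, 0, 0, 38/45, -58/5]
R5 ← R5 + (38/455)·R4: [0, 0, 0, 0, -120/11]
5 nonzero rows, so the 5 vectors span a space of dimension 5.
Since 5 = 5, the vectors are linearly independent.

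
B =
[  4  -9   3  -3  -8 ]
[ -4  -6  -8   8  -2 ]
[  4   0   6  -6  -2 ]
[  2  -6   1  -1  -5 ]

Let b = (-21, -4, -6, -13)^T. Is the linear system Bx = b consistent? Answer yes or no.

yes

Row reduce the augmented matrix [B | b].
R2 ← R2 + R1: [0, -15, -5, 5, -10, -25]
R3 ← R3 − R1: [0, 9, 3, -3, 6, 15]
R4 ← R4 − (1/2)·R1: [0, -3/2, -1/2, 1/2, -1, -5/2]
R3 ← R3 + (3/5)·R2: [0, 0, 0, 0, 0, 0]
R4 ← R4 − (1/10)·R2: [0, 0, 0, 0, 0, 0]
The echelon form has 2 nonzero rows, and every pivot lies in the first 5 columns, so rank(B) = rank([B|b]) = 2.
The system is consistent.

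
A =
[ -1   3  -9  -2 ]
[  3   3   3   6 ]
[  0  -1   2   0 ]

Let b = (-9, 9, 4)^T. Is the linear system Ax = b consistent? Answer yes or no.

no

Row reduce the augmented matrix [A | b].
R2 ← R2 + (3)·R1: [0, 12, -24, 0, -18]
R3 ← R3 + (1/12)·R2: [0, 0, 0, 0, 5/2]
The echelon form has 3 nonzero rows; the last pivot sits in the augmented column, so rank(A) = 2 but rank([A|b]) = 3.
Since the ranks differ, the system is inconsistent.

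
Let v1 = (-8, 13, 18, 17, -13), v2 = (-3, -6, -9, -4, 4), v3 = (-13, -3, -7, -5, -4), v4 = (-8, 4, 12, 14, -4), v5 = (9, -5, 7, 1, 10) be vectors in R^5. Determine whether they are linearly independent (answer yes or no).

no

Form the matrix with these vectors as rows and row reduce.
R2 ← R2 − (3/8)·R1: [0, -87/8, -63/4, -83/8, 71/8]
R3 ← R3 − (13/8)·R1: [0, -193/8, -145/4, -261/8, 137/8]
R4 ← R4 − R1: [0, -9, -6, -3, 9]
R5 ← R5 + (9/8)·R1: [0, 77/8, 109/4, 161/8, -37/8]
R3 ← R3 − (193/87)·R2: [0, 0, -38/29, -836/87, -223/87]
R4 ← R4 − (24/29)·R2: [0, 0, 204/29, 162/29, 48/29]
R5 ← R5 + (77/87)·R2: [0, 0, 386/29, 952/87, 281/87]
R4 ← R4 + (102/19)·R3: [0, 0, 0, -46, -230/19]
R5 ← R5 + (193/19)·R3: [0, 0, 0, -260/3, -1300/57]
R5 ← R5 − (130/69)·R4: [0, 0, 0, 0, 0]
4 nonzero rows, so the 5 vectors span a space of dimension 4.
Since 4 < 5, the vectors are linearly dependent.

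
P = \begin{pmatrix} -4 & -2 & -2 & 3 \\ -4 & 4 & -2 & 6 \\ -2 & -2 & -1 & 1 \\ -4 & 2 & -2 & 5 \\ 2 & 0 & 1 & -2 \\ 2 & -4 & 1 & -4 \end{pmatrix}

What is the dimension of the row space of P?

2

Row reduce to echelon form.
R2 ← R2 − R1: [0, 6, 0, 3]
R3 ← R3 − (1/2)·R1: [0, -1, 0, -1/2]
R4 ← R4 − R1: [0, 4, 0, 2]
R5 ← R5 + (1/2)·R1: [0, -1, 0, -1/2]
R6 ← R6 + (1/2)·R1: [0, -5, 0, -5/2]
R3 ← R3 + (1/6)·R2: [0, 0, 0, 0]
R4 ← R4 − (2/3)·R2: [0, 0, 0, 0]
R5 ← R5 + (1/6)·R2: [0, 0, 0, 0]
R6 ← R6 + (5/6)·R2: [0, 0, 0, 0]
Echelon form has 2 nonzero rows, so rank(P) = 2.
The row space has dimension equal to the rank: 2.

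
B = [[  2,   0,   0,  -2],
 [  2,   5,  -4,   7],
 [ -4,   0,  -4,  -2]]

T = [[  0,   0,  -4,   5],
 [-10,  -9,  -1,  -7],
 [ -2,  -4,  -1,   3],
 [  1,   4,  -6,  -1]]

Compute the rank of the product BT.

3

First compute BT:
[[ -2,  -8,   4,  12],
 [-35,  -1, -51, -44],
 [  6,   8,  32, -30]]
Now row reduce the product.
R2 ← R2 − (35/2)·R1: [0, 139, -121, -254]
R3 ← R3 + (3)·R1: [0, -16, 44, 6]
R3 ← R3 + (16/139)·R2: [0, 0, 4180/139, -3230/139]
3 nonzero rows, so rank(BT) = 3.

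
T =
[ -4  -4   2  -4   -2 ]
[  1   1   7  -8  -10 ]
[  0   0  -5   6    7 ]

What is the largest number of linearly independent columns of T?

Row reduce to echelon form.
R2 ← R2 + (1/4)·R1: [0, 0, 15/2, -9, -21/2]
R3 ← R3 + (2/3)·R2: [0, 0, 0, 0, 0]
Echelon form has 2 nonzero rows, so rank(T) = 2.
The rank gives the maximum number of linearly independent columns: 2.

2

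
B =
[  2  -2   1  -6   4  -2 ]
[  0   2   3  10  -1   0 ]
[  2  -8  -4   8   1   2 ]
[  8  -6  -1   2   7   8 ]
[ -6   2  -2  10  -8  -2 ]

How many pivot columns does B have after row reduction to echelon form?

Row reduce to echelon form.
R3 ← R3 − R1: [0, -6, -5, 14, -3, 4]
R4 ← R4 − (4)·R1: [0, 2, -5, 26, -9, 16]
R5 ← R5 + (3)·R1: [0, -4, 1, -8, 4, -8]
R3 ← R3 + (3)·R2: [0, 0, 4, 44, -6, 4]
R4 ← R4 − R2: [0, 0, -8, 16, -8, 16]
R5 ← R5 + (2)·R2: [0, 0, 7, 12, 2, -8]
R4 ← R4 + (2)·R3: [0, 0, 0, 104, -20, 24]
R5 ← R5 − (7/4)·R3: [0, 0, 0, -65, 25/2, -15]
R5 ← R5 + (5/8)·R4: [0, 0, 0, 0, 0, 0]
Echelon form has 4 nonzero rows, so rank(B) = 4.
Each nonzero row contributes one pivot column: 4 pivot columns.

4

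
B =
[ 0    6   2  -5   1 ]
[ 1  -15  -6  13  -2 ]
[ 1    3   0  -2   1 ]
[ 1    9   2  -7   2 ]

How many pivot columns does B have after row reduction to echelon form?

Row reduce to echelon form.
Swap R1 ↔ R2
R3 ← R3 − R1: [0, 18, 6, -15, 3]
R4 ← R4 − R1: [0, 24, 8, -20, 4]
R3 ← R3 − (3)·R2: [0, 0, 0, 0, 0]
R4 ← R4 − (4)·R2: [0, 0, 0, 0, 0]
Echelon form has 2 nonzero rows, so rank(B) = 2.
Each nonzero row contributes one pivot column: 2 pivot columns.

2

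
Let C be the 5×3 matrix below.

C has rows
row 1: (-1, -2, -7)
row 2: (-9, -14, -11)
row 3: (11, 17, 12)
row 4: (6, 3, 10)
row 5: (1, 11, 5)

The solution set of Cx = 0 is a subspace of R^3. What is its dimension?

0

Row reduce to echelon form.
R2 ← R2 − (9)·R1: [0, 4, 52]
R3 ← R3 + (11)·R1: [0, -5, -65]
R4 ← R4 + (6)·R1: [0, -9, -32]
R5 ← R5 + R1: [0, 9, -2]
R3 ← R3 + (5/4)·R2: [0, 0, 0]
R4 ← R4 + (9/4)·R2: [0, 0, 85]
R5 ← R5 − (9/4)·R2: [0, 0, -119]
Swap R3 ↔ R4
R5 ← R5 + (7/5)·R3: [0, 0, 0]
3 nonzero rows, so rank(C) = 3.
C has 3 columns; by rank–nullity, nullity = 3 − 3 = 0.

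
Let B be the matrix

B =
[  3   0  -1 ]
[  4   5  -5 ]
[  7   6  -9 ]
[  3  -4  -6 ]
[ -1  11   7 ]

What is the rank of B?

3

Row reduce to echelon form.
R2 ← R2 − (4/3)·R1: [0, 5, -11/3]
R3 ← R3 − (7/3)·R1: [0, 6, -20/3]
R4 ← R4 − R1: [0, -4, -5]
R5 ← R5 + (1/3)·R1: [0, 11, 20/3]
R3 ← R3 − (6/5)·R2: [0, 0, -34/15]
R4 ← R4 + (4/5)·R2: [0, 0, -119/15]
R5 ← R5 − (11/5)·R2: [0, 0, 221/15]
R4 ← R4 − (7/2)·R3: [0, 0, 0]
R5 ← R5 + (13/2)·R3: [0, 0, 0]
Echelon form has 3 nonzero rows, so rank(B) = 3.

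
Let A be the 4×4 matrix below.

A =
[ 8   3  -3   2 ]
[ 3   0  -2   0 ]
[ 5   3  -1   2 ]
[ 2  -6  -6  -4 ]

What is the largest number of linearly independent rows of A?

2

Row reduce to echelon form.
R2 ← R2 − (3/8)·R1: [0, -9/8, -7/8, -3/4]
R3 ← R3 − (5/8)·R1: [0, 9/8, 7/8, 3/4]
R4 ← R4 − (1/4)·R1: [0, -27/4, -21/4, -9/2]
R3 ← R3 + R2: [0, 0, 0, 0]
R4 ← R4 − (6)·R2: [0, 0, 0, 0]
Echelon form has 2 nonzero rows, so rank(A) = 2.
The rank gives the maximum number of linearly independent rows: 2.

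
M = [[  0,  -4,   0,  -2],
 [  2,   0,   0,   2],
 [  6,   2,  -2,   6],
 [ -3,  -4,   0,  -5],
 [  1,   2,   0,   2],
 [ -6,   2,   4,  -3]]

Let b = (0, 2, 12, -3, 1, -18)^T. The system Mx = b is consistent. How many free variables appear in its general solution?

Row reduce the augmented matrix [M | b].
Swap R1 ↔ R2
R3 ← R3 − (3)·R1: [0, 2, -2, 0, 6]
R4 ← R4 + (3/2)·R1: [0, -4, 0, -2, 0]
R5 ← R5 − (1/2)·R1: [0, 2, 0, 1, 0]
R6 ← R6 + (3)·R1: [0, 2, 4, 3, -12]
R3 ← R3 + (1/2)·R2: [0, 0, -2, -1, 6]
R4 ← R4 − R2: [0, 0, 0, 0, 0]
R5 ← R5 + (1/2)·R2: [0, 0, 0, 0, 0]
R6 ← R6 + (1/2)·R2: [0, 0, 4, 2, -12]
R6 ← R6 + (2)·R3: [0, 0, 0, 0, 0]
The echelon form has 3 nonzero rows, and every pivot lies in the first 4 columns, so rank(M) = rank([M|b]) = 3.
The system is consistent.
Free variables = (unknowns) − (rank) = 4 − 3 = 1.

1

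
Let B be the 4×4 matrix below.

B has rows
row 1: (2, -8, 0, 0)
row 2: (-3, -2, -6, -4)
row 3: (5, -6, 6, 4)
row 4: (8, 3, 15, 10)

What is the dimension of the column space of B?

2

Row reduce to echelon form.
R2 ← R2 + (3/2)·R1: [0, -14, -6, -4]
R3 ← R3 − (5/2)·R1: [0, 14, 6, 4]
R4 ← R4 − (4)·R1: [0, 35, 15, 10]
R3 ← R3 + R2: [0, 0, 0, 0]
R4 ← R4 + (5/2)·R2: [0, 0, 0, 0]
Echelon form has 2 nonzero rows, so rank(B) = 2.
The column space has dimension equal to the rank: 2.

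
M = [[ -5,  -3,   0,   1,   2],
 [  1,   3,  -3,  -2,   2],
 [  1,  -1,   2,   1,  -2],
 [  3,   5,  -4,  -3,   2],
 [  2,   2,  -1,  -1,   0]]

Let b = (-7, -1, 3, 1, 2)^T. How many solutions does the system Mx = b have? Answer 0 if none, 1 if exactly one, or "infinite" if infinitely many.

Row reduce the augmented matrix [M | b].
R2 ← R2 + (1/5)·R1: [0, 12/5, -3, -9/5, 12/5, -12/5]
R3 ← R3 + (1/5)·R1: [0, -8/5, 2, 6/5, -8/5, 8/5]
R4 ← R4 + (3/5)·R1: [0, 16/5, -4, -12/5, 16/5, -16/5]
R5 ← R5 + (2/5)·R1: [0, 4/5, -1, -3/5, 4/5, -4/5]
R3 ← R3 + (2/3)·R2: [0, 0, 0, 0, 0, 0]
R4 ← R4 − (4/3)·R2: [0, 0, 0, 0, 0, 0]
R5 ← R5 − (1/3)·R2: [0, 0, 0, 0, 0, 0]
The echelon form has 2 nonzero rows, and every pivot lies in the first 5 columns, so rank(M) = rank([M|b]) = 2.
The system is consistent.
rank = 2 < 5 unknowns, so there are infinitely many solutions.

infinite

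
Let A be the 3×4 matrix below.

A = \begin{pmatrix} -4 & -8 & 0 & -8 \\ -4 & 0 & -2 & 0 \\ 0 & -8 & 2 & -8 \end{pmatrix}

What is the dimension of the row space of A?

2

Row reduce to echelon form.
R2 ← R2 − R1: [0, 8, -2, 8]
R3 ← R3 + R2: [0, 0, 0, 0]
Echelon form has 2 nonzero rows, so rank(A) = 2.
The row space has dimension equal to the rank: 2.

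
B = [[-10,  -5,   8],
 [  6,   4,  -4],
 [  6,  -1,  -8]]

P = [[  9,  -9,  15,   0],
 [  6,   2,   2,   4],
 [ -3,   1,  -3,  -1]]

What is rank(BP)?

First compute BP:
[[-144,  88, -184, -28],
 [ 90, -50, 110,  20],
 [ 72, -64, 112,   4]]
Now row reduce the product.
R2 ← R2 + (5/8)·R1: [0, 5, -5, 5/2]
R3 ← R3 + (1/2)·R1: [0, -20, 20, -10]
R3 ← R3 + (4)·R2: [0, 0, 0, 0]
2 nonzero rows, so rank(BP) = 2.

2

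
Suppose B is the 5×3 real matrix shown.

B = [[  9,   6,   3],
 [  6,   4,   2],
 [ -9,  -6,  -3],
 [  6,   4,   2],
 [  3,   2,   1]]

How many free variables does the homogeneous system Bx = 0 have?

Row reduce to echelon form.
R2 ← R2 − (2/3)·R1: [0, 0, 0]
R3 ← R3 + R1: [0, 0, 0]
R4 ← R4 − (2/3)·R1: [0, 0, 0]
R5 ← R5 − (1/3)·R1: [0, 0, 0]
1 nonzero row, so rank(B) = 1.
B has 3 columns; by rank–nullity, nullity = 3 − 1 = 2.

2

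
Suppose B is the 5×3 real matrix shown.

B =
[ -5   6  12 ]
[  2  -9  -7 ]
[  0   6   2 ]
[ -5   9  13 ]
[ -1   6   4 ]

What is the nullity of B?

Row reduce to echelon form.
R2 ← R2 + (2/5)·R1: [0, -33/5, -11/5]
R4 ← R4 − R1: [0, 3, 1]
R5 ← R5 − (1/5)·R1: [0, 24/5, 8/5]
R3 ← R3 + (10/11)·R2: [0, 0, 0]
R4 ← R4 + (5/11)·R2: [0, 0, 0]
R5 ← R5 + (8/11)·R2: [0, 0, 0]
2 nonzero rows, so rank(B) = 2.
B has 3 columns; by rank–nullity, nullity = 3 − 2 = 1.

1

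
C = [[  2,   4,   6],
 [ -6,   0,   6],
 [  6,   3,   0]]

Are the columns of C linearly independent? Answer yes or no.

no

Row reduce C to echelon form.
R2 ← R2 + (3)·R1: [0, 12, 24]
R3 ← R3 − (3)·R1: [0, -9, -18]
R3 ← R3 + (3/4)·R2: [0, 0, 0]
2 pivots among 3 columns.
Only 2 < 3 pivot columns, so the columns are linearly dependent.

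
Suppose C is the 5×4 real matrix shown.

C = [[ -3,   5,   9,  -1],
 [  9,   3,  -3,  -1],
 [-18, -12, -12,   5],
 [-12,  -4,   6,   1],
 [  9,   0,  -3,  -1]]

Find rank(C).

3

Row reduce to echelon form.
R2 ← R2 + (3)·R1: [0, 18, 24, -4]
R3 ← R3 − (6)·R1: [0, -42, -66, 11]
R4 ← R4 − (4)·R1: [0, -24, -30, 5]
R5 ← R5 + (3)·R1: [0, 15, 24, -4]
R3 ← R3 + (7/3)·R2: [0, 0, -10, 5/3]
R4 ← R4 + (4/3)·R2: [0, 0, 2, -1/3]
R5 ← R5 − (5/6)·R2: [0, 0, 4, -2/3]
R4 ← R4 + (1/5)·R3: [0, 0, 0, 0]
R5 ← R5 + (2/5)·R3: [0, 0, 0, 0]
Echelon form has 3 nonzero rows, so rank(C) = 3.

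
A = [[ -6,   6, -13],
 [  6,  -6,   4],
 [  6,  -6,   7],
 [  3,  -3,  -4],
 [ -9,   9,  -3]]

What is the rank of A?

2

Row reduce to echelon form.
R2 ← R2 + R1: [0, 0, -9]
R3 ← R3 + R1: [0, 0, -6]
R4 ← R4 + (1/2)·R1: [0, 0, -21/2]
R5 ← R5 − (3/2)·R1: [0, 0, 33/2]
R3 ← R3 − (2/3)·R2: [0, 0, 0]
R4 ← R4 − (7/6)·R2: [0, 0, 0]
R5 ← R5 + (11/6)·R2: [0, 0, 0]
Echelon form has 2 nonzero rows, so rank(A) = 2.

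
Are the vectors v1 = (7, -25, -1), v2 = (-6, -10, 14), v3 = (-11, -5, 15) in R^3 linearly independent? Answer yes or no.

yes

Form the matrix with these vectors as rows and row reduce.
R2 ← R2 + (6/7)·R1: [0, -220/7, 92/7]
R3 ← R3 + (11/7)·R1: [0, -310/7, 94/7]
R3 ← R3 − (31/22)·R2: [0, 0, -56/11]
3 nonzero rows, so the 3 vectors span a space of dimension 3.
Since 3 = 3, the vectors are linearly independent.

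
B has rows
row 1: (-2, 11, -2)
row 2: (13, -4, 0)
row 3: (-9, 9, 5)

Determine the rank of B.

Row reduce to echelon form.
R2 ← R2 + (13/2)·R1: [0, 135/2, -13]
R3 ← R3 − (9/2)·R1: [0, -81/2, 14]
R3 ← R3 + (3/5)·R2: [0, 0, 31/5]
Echelon form has 3 nonzero rows, so rank(B) = 3.

3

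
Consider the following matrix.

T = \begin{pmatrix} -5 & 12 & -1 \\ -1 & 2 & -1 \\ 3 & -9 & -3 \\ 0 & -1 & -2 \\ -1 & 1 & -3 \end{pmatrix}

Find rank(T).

2

Row reduce to echelon form.
R2 ← R2 − (1/5)·R1: [0, -2/5, -4/5]
R3 ← R3 + (3/5)·R1: [0, -9/5, -18/5]
R5 ← R5 − (1/5)·R1: [0, -7/5, -14/5]
R3 ← R3 − (9/2)·R2: [0, 0, 0]
R4 ← R4 − (5/2)·R2: [0, 0, 0]
R5 ← R5 − (7/2)·R2: [0, 0, 0]
Echelon form has 2 nonzero rows, so rank(T) = 2.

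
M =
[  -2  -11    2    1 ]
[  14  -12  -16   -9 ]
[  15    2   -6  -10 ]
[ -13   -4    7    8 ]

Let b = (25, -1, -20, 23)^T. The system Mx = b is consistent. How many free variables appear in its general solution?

0

Row reduce the augmented matrix [M | b].
R2 ← R2 + (7)·R1: [0, -89, -2, -2, 174]
R3 ← R3 + (15/2)·R1: [0, -161/2, 9, -5/2, 335/2]
R4 ← R4 − (13/2)·R1: [0, 135/2, -6, 3/2, -279/2]
R3 ← R3 − (161/178)·R2: [0, 0, 962/89, -123/178, 1801/178]
R4 ← R4 + (135/178)·R2: [0, 0, -669/89, -3/178, -1341/178]
R4 ← R4 + (669/962)·R3: [0, 0, 0, -957/1924, -957/1924]
The echelon form has 4 nonzero rows, and every pivot lies in the first 4 columns, so rank(M) = rank([M|b]) = 4.
The system is consistent.
Free variables = (unknowns) − (rank) = 4 − 4 = 0.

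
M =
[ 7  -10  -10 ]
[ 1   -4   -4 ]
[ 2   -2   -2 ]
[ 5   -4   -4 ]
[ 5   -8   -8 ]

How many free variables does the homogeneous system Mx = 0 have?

Row reduce to echelon form.
R2 ← R2 − (1/7)·R1: [0, -18/7, -18/7]
R3 ← R3 − (2/7)·R1: [0, 6/7, 6/7]
R4 ← R4 − (5/7)·R1: [0, 22/7, 22/7]
R5 ← R5 − (5/7)·R1: [0, -6/7, -6/7]
R3 ← R3 + (1/3)·R2: [0, 0, 0]
R4 ← R4 + (11/9)·R2: [0, 0, 0]
R5 ← R5 − (1/3)·R2: [0, 0, 0]
2 nonzero rows, so rank(M) = 2.
M has 3 columns; by rank–nullity, nullity = 3 − 2 = 1.

1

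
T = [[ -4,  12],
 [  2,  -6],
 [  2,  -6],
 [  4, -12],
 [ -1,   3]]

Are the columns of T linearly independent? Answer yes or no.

Row reduce T to echelon form.
R2 ← R2 + (1/2)·R1: [0, 0]
R3 ← R3 + (1/2)·R1: [0, 0]
R4 ← R4 + R1: [0, 0]
R5 ← R5 − (1/4)·R1: [0, 0]
1 pivot among 2 columns.
Only 1 < 2 pivot columns, so the columns are linearly dependent.

no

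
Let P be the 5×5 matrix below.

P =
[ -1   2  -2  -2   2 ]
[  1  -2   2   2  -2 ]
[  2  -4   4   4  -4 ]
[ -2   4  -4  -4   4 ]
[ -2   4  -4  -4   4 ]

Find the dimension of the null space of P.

4

Row reduce to echelon form.
R2 ← R2 + R1: [0, 0, 0, 0, 0]
R3 ← R3 + (2)·R1: [0, 0, 0, 0, 0]
R4 ← R4 − (2)·R1: [0, 0, 0, 0, 0]
R5 ← R5 − (2)·R1: [0, 0, 0, 0, 0]
1 nonzero row, so rank(P) = 1.
P has 5 columns; by rank–nullity, nullity = 5 − 1 = 4.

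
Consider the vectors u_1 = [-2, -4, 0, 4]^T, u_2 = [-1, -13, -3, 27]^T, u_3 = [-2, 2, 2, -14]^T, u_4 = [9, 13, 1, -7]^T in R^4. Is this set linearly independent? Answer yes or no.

Form the matrix with these vectors as rows and row reduce.
R2 ← R2 − (1/2)·R1: [0, -11, -3, 25]
R3 ← R3 − R1: [0, 6, 2, -18]
R4 ← R4 + (9/2)·R1: [0, -5, 1, 11]
R3 ← R3 + (6/11)·R2: [0, 0, 4/11, -48/11]
R4 ← R4 − (5/11)·R2: [0, 0, 26/11, -4/11]
R4 ← R4 − (13/2)·R3: [0, 0, 0, 28]
4 nonzero rows, so the 4 vectors span a space of dimension 4.
Since 4 = 4, the vectors are linearly independent.

yes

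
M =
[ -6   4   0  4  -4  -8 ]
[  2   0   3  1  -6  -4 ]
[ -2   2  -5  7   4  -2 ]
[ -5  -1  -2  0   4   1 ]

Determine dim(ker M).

Row reduce to echelon form.
R2 ← R2 + (1/3)·R1: [0, 4/3, 3, 7/3, -22/3, -20/3]
R3 ← R3 − (1/3)·R1: [0, 2/3, -5, 17/3, 16/3, 2/3]
R4 ← R4 − (5/6)·R1: [0, -13/3, -2, -10/3, 22/3, 23/3]
R3 ← R3 − (1/2)·R2: [0, 0, -13/2, 9/2, 9, 4]
R4 ← R4 + (13/4)·R2: [0, 0, 31/4, 17/4, -33/2, -14]
R4 ← R4 + (31/26)·R3: [0, 0, 0, 125/13, -75/13, -120/13]
4 nonzero rows, so rank(M) = 4.
M has 6 columns; by rank–nullity, nullity = 6 − 4 = 2.

2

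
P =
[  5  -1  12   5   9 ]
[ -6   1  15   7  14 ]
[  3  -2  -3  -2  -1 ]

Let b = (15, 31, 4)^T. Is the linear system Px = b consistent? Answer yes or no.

yes

Row reduce the augmented matrix [P | b].
R2 ← R2 + (6/5)·R1: [0, -1/5, 147/5, 13, 124/5, 49]
R3 ← R3 − (3/5)·R1: [0, -7/5, -51/5, -5, -32/5, -5]
R3 ← R3 − (7)·R2: [0, 0, -216, -96, -180, -348]
The echelon form has 3 nonzero rows, and every pivot lies in the first 5 columns, so rank(P) = rank([P|b]) = 3.
The system is consistent.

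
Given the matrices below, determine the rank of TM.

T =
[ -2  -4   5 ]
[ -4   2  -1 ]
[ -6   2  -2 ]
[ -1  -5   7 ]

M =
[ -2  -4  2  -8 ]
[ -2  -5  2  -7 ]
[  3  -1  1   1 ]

First compute TM:
[[ 27,  23,  -7,  49],
 [  1,   7,  -5,  17],
 [  2,  16, -10,  32],
 [ 33,  22,  -5,  50]]
Now row reduce the product.
R2 ← R2 − (1/27)·R1: [0, 166/27, -128/27, 410/27]
R3 ← R3 − (2/27)·R1: [0, 386/27, -256/27, 766/27]
R4 ← R4 − (11/9)·R1: [0, -55/9, 32/9, -89/9]
R3 ← R3 − (193/83)·R2: [0, 0, 128/83, -576/83]
R4 ← R4 + (165/166)·R2: [0, 0, -96/83, 432/83]
R4 ← R4 + (3/4)·R3: [0, 0, 0, 0]
3 nonzero rows, so rank(TM) = 3.

3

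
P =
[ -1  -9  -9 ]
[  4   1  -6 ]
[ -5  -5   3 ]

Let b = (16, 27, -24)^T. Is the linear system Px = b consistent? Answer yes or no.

yes

Row reduce the augmented matrix [P | b].
R2 ← R2 + (4)·R1: [0, -35, -42, 91]
R3 ← R3 − (5)·R1: [0, 40, 48, -104]
R3 ← R3 + (8/7)·R2: [0, 0, 0, 0]
The echelon form has 2 nonzero rows, and every pivot lies in the first 3 columns, so rank(P) = rank([P|b]) = 2.
The system is consistent.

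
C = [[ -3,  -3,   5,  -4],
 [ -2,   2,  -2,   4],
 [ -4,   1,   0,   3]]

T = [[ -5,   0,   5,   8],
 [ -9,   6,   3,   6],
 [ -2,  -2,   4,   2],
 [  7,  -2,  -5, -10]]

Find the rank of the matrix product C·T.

First compute CT:
[[  4, -20,  16,   8],
 [ 24,   8, -32, -48],
 [ 32,   0, -32, -56]]
Now row reduce the product.
R2 ← R2 − (6)·R1: [0, 128, -128, -96]
R3 ← R3 − (8)·R1: [0, 160, -160, -120]
R3 ← R3 − (5/4)·R2: [0, 0, 0, 0]
2 nonzero rows, so rank(CT) = 2.

2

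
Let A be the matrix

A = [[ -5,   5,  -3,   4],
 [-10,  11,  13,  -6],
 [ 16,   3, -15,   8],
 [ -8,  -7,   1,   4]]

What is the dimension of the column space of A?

4

Row reduce to echelon form.
R2 ← R2 − (2)·R1: [0, 1, 19, -14]
R3 ← R3 + (16/5)·R1: [0, 19, -123/5, 104/5]
R4 ← R4 − (8/5)·R1: [0, -15, 29/5, -12/5]
R3 ← R3 − (19)·R2: [0, 0, -1928/5, 1434/5]
R4 ← R4 + (15)·R2: [0, 0, 1454/5, -1062/5]
R4 ← R4 + (727/964)·R3: [0, 0, 0, 1875/482]
Echelon form has 4 nonzero rows, so rank(A) = 4.
The column space has dimension equal to the rank: 4.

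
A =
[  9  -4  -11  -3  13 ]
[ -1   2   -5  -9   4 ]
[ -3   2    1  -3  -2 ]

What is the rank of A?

2

Row reduce to echelon form.
R2 ← R2 + (1/9)·R1: [0, 14/9, -56/9, -28/3, 49/9]
R3 ← R3 + (1/3)·R1: [0, 2/3, -8/3, -4, 7/3]
R3 ← R3 − (3/7)·R2: [0, 0, 0, 0, 0]
Echelon form has 2 nonzero rows, so rank(A) = 2.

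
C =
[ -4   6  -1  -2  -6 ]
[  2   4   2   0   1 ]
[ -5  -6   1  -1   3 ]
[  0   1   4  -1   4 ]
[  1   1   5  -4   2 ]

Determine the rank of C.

Row reduce to echelon form.
R2 ← R2 + (1/2)·R1: [0, 7, 3/2, -1, -2]
R3 ← R3 − (5/4)·R1: [0, -27/2, 9/4, 3/2, 21/2]
R5 ← R5 + (1/4)·R1: [0, 5/2, 19/4, -9/2, 1/2]
R3 ← R3 + (27/14)·R2: [0, 0, 36/7, -3/7, 93/14]
R4 ← R4 − (1/7)·R2: [0, 0, 53/14, -6/7, 30/7]
R5 ← R5 − (5/14)·R2: [0, 0, 59/14, -29/7, 17/14]
R4 ← R4 − (53/72)·R3: [0, 0, 0, -13/24, -29/48]
R5 ← R5 − (59/72)·R3: [0, 0, 0, -91/24, -203/48]
R5 ← R5 − (7)·R4: [0, 0, 0, 0, 0]
Echelon form has 4 nonzero rows, so rank(C) = 4.

4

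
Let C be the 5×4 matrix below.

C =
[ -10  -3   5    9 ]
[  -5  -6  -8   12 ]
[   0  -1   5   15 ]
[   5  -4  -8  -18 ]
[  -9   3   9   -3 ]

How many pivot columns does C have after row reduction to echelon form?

Row reduce to echelon form.
R2 ← R2 − (1/2)·R1: [0, -9/2, -21/2, 15/2]
R4 ← R4 + (1/2)·R1: [0, -11/2, -11/2, -27/2]
R5 ← R5 − (9/10)·R1: [0, 57/10, 9/2, -111/10]
R3 ← R3 − (2/9)·R2: [0, 0, 22/3, 40/3]
R4 ← R4 − (11/9)·R2: [0, 0, 22/3, -68/3]
R5 ← R5 + (19/15)·R2: [0, 0, -44/5, -8/5]
R4 ← R4 − R3: [0, 0, 0, -36]
R5 ← R5 + (6/5)·R3: [0, 0, 0, 72/5]
R5 ← R5 + (2/5)·R4: [0, 0, 0, 0]
Echelon form has 4 nonzero rows, so rank(C) = 4.
Each nonzero row contributes one pivot column: 4 pivot columns.

4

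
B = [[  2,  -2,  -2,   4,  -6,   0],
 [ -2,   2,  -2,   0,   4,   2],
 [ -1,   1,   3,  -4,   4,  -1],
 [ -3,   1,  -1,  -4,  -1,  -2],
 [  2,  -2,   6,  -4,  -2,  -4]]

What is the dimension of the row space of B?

3

Row reduce to echelon form.
R2 ← R2 + R1: [0, 0, -4, 4, -2, 2]
R3 ← R3 + (1/2)·R1: [0, 0, 2, -2, 1, -1]
R4 ← R4 + (3/2)·R1: [0, -2, -4, 2, -10, -2]
R5 ← R5 − R1: [0, 0, 8, -8, 4, -4]
Swap R2 ↔ R4
R4 ← R4 + (2)·R3: [0, 0, 0, 0, 0, 0]
R5 ← R5 − (4)·R3: [0, 0, 0, 0, 0, 0]
Echelon form has 3 nonzero rows, so rank(B) = 3.
The row space has dimension equal to the rank: 3.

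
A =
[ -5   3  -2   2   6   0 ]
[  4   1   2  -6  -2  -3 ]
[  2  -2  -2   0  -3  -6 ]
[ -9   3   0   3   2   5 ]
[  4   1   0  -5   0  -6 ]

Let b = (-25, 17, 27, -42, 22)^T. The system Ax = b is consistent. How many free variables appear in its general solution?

Row reduce the augmented matrix [A | b].
R2 ← R2 + (4/5)·R1: [0, 17/5, 2/5, -22/5, 14/5, -3, -3]
R3 ← R3 + (2/5)·R1: [0, -4/5, -14/5, 4/5, -3/5, -6, 17]
R4 ← R4 − (9/5)·R1: [0, -12/5, 18/5, -3/5, -44/5, 5, 3]
R5 ← R5 + (4/5)·R1: [0, 17/5, -8/5, -17/5, 24/5, -6, 2]
R3 ← R3 + (4/17)·R2: [0, 0, -46/17, -4/17, 1/17, -114/17, 277/17]
R4 ← R4 + (12/17)·R2: [0, 0, 66/17, -63/17, -116/17, 49/17, 15/17]
R5 ← R5 − R2: [0, 0, -2, 1, 2, -3, 5]
R4 ← R4 + (33/23)·R3: [0, 0, 0, -93/23, -155/23, -155/23, 558/23]
R5 ← R5 − (17/23)·R3: [0, 0, 0, 27/23, 45/23, 45/23, -162/23]
R5 ← R5 + (9/31)·R4: [0, 0, 0, 0, 0, 0, 0]
The echelon form has 4 nonzero rows, and every pivot lies in the first 6 columns, so rank(A) = rank([A|b]) = 4.
The system is consistent.
Free variables = (unknowns) − (rank) = 6 − 4 = 2.

2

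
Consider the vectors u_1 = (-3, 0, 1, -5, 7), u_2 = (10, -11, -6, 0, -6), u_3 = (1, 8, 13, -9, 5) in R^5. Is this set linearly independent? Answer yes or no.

yes

Form the matrix with these vectors as rows and row reduce.
R2 ← R2 + (10/3)·R1: [0, -11, -8/3, -50/3, 52/3]
R3 ← R3 + (1/3)·R1: [0, 8, 40/3, -32/3, 22/3]
R3 ← R3 + (8/11)·R2: [0, 0, 376/33, -752/33, 658/33]
3 nonzero rows, so the 3 vectors span a space of dimension 3.
Since 3 = 3, the vectors are linearly independent.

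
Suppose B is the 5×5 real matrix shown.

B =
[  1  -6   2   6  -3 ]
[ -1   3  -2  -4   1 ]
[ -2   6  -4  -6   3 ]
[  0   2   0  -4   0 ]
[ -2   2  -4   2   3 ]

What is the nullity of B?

Row reduce to echelon form.
R2 ← R2 + R1: [0, -3, 0, 2, -2]
R3 ← R3 + (2)·R1: [0, -6, 0, 6, -3]
R5 ← R5 + (2)·R1: [0, -10, 0, 14, -3]
R3 ← R3 − (2)·R2: [0, 0, 0, 2, 1]
R4 ← R4 + (2/3)·R2: [0, 0, 0, -8/3, -4/3]
R5 ← R5 − (10/3)·R2: [0, 0, 0, 22/3, 11/3]
R4 ← R4 + (4/3)·R3: [0, 0, 0, 0, 0]
R5 ← R5 − (11/3)·R3: [0, 0, 0, 0, 0]
3 nonzero rows, so rank(B) = 3.
B has 5 columns; by rank–nullity, nullity = 5 − 3 = 2.

2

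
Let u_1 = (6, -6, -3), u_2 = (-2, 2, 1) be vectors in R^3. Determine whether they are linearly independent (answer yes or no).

no

Form the matrix with these vectors as rows and row reduce.
R2 ← R2 + (1/3)·R1: [0, 0, 0]
1 nonzero row, so the 2 vectors span a space of dimension 1.
Since 1 < 2, the vectors are linearly dependent.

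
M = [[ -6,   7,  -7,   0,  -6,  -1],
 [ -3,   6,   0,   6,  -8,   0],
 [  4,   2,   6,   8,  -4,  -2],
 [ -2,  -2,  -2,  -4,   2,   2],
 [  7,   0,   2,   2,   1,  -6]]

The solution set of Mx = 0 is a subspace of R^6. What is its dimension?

2

Row reduce to echelon form.
R2 ← R2 − (1/2)·R1: [0, 5/2, 7/2, 6, -5, 1/2]
R3 ← R3 + (2/3)·R1: [0, 20/3, 4/3, 8, -8, -8/3]
R4 ← R4 − (1/3)·R1: [0, -13/3, 1/3, -4, 4, 7/3]
R5 ← R5 + (7/6)·R1: [0, 49/6, -37/6, 2, -6, -43/6]
R3 ← R3 − (8/3)·R2: [0, 0, -8, -8, 16/3, -4]
R4 ← R4 + (26/15)·R2: [0, 0, 32/5, 32/5, -14/3, 16/5]
R5 ← R5 − (49/15)·R2: [0, 0, -88/5, -88/5, 31/3, -44/5]
R4 ← R4 + (4/5)·R3: [0, 0, 0, 0, -2/5, 0]
R5 ← R5 − (11/5)·R3: [0, 0, 0, 0, -7/5, 0]
R5 ← R5 − (7/2)·R4: [0, 0, 0, 0, 0, 0]
4 nonzero rows, so rank(M) = 4.
M has 6 columns; by rank–nullity, nullity = 6 − 4 = 2.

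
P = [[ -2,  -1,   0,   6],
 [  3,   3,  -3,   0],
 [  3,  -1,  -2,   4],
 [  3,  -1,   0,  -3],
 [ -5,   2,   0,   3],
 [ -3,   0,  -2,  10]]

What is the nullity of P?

Row reduce to echelon form.
R2 ← R2 + (3/2)·R1: [0, 3/2, -3, 9]
R3 ← R3 + (3/2)·R1: [0, -5/2, -2, 13]
R4 ← R4 + (3/2)·R1: [0, -5/2, 0, 6]
R5 ← R5 − (5/2)·R1: [0, 9/2, 0, -12]
R6 ← R6 − (3/2)·R1: [0, 3/2, -2, 1]
R3 ← R3 + (5/3)·R2: [0, 0, -7, 28]
R4 ← R4 + (5/3)·R2: [0, 0, -5, 21]
R5 ← R5 − (3)·R2: [0, 0, 9, -39]
R6 ← R6 − R2: [0, 0, 1, -8]
R4 ← R4 − (5/7)·R3: [0, 0, 0, 1]
R5 ← R5 + (9/7)·R3: [0, 0, 0, -3]
R6 ← R6 + (1/7)·R3: [0, 0, 0, -4]
R5 ← R5 + (3)·R4: [0, 0, 0, 0]
R6 ← R6 + (4)·R4: [0, 0, 0, 0]
4 nonzero rows, so rank(P) = 4.
P has 4 columns; by rank–nullity, nullity = 4 − 4 = 0.

0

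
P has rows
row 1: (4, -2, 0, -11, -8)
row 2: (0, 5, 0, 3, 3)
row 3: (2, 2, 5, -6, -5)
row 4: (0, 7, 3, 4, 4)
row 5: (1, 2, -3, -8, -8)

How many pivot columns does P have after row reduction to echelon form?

5

Row reduce to echelon form.
R3 ← R3 − (1/2)·R1: [0, 3, 5, -1/2, -1]
R5 ← R5 − (1/4)·R1: [0, 5/2, -3, -21/4, -6]
R3 ← R3 − (3/5)·R2: [0, 0, 5, -23/10, -14/5]
R4 ← R4 − (7/5)·R2: [0, 0, 3, -1/5, -1/5]
R5 ← R5 − (1/2)·R2: [0, 0, -3, -27/4, -15/2]
R4 ← R4 − (3/5)·R3: [0, 0, 0, 59/50, 37/25]
R5 ← R5 + (3/5)·R3: [0, 0, 0, -813/100, -459/50]
R5 ← R5 + (813/118)·R4: [0, 0, 0, 0, 60/59]
Echelon form has 5 nonzero rows, so rank(P) = 5.
Each nonzero row contributes one pivot column: 5 pivot columns.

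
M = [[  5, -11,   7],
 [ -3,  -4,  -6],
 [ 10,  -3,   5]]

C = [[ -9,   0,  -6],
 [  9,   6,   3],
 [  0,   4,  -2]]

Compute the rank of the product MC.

First compute MC:
[[-144, -38, -77],
 [ -9, -48,  18],
 [-117,   2, -79]]
Now row reduce the product.
R2 ← R2 − (1/16)·R1: [0, -365/8, 365/16]
R3 ← R3 − (13/16)·R1: [0, 263/8, -263/16]
R3 ← R3 + (263/365)·R2: [0, 0, 0]
2 nonzero rows, so rank(MC) = 2.

2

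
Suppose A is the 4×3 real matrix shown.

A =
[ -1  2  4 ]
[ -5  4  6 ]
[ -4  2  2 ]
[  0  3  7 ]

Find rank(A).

Row reduce to echelon form.
R2 ← R2 − (5)·R1: [0, -6, -14]
R3 ← R3 − (4)·R1: [0, -6, -14]
R3 ← R3 − R2: [0, 0, 0]
R4 ← R4 + (1/2)·R2: [0, 0, 0]
Echelon form has 2 nonzero rows, so rank(A) = 2.

2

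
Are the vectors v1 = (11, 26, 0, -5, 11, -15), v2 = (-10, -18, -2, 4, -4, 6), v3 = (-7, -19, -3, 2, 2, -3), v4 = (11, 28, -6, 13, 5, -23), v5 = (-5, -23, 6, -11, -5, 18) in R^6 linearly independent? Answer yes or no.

no

Form the matrix with these vectors as rows and row reduce.
R2 ← R2 + (10/11)·R1: [0, 62/11, -2, -6/11, 6, -84/11]
R3 ← R3 + (7/11)·R1: [0, -27/11, -3, -13/11, 9, -138/11]
R4 ← R4 − R1: [0, 2, -6, 18, -6, -8]
R5 ← R5 + (5/11)·R1: [0, -123/11, 6, -146/11, 0, 123/11]
R3 ← R3 + (27/62)·R2: [0, 0, -120/31, -44/31, 360/31, -492/31]
R4 ← R4 − (11/31)·R2: [0, 0, -164/31, 564/31, -252/31, -164/31]
R5 ← R5 + (123/62)·R2: [0, 0, 63/31, -445/31, 369/31, -123/31]
R4 ← R4 − (41/30)·R3: [0, 0, 0, 302/15, -24, 82/5]
R5 ← R5 + (21/40)·R3: [0, 0, 0, -151/10, 18, -123/10]
R5 ← R5 + (3/4)·R4: [0, 0, 0, 0, 0, 0]
4 nonzero rows, so the 5 vectors span a space of dimension 4.
Since 4 < 5, the vectors are linearly dependent.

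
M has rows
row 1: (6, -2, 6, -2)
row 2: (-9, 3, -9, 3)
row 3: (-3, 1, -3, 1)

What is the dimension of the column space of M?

Row reduce to echelon form.
R2 ← R2 + (3/2)·R1: [0, 0, 0, 0]
R3 ← R3 + (1/2)·R1: [0, 0, 0, 0]
Echelon form has 1 nonzero row, so rank(M) = 1.
The column space has dimension equal to the rank: 1.

1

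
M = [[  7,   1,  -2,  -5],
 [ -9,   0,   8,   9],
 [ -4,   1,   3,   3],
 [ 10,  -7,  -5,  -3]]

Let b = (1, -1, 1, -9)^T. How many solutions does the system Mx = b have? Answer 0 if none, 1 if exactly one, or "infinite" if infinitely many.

infinite

Row reduce the augmented matrix [M | b].
R2 ← R2 + (9/7)·R1: [0, 9/7, 38/7, 18/7, 2/7]
R3 ← R3 + (4/7)·R1: [0, 11/7, 13/7, 1/7, 11/7]
R4 ← R4 − (10/7)·R1: [0, -59/7, -15/7, 29/7, -73/7]
R3 ← R3 − (11/9)·R2: [0, 0, -43/9, -3, 11/9]
R4 ← R4 + (59/9)·R2: [0, 0, 301/9, 21, -77/9]
R4 ← R4 + (7)·R3: [0, 0, 0, 0, 0]
The echelon form has 3 nonzero rows, and every pivot lies in the first 4 columns, so rank(M) = rank([M|b]) = 3.
The system is consistent.
rank = 3 < 4 unknowns, so there are infinitely many solutions.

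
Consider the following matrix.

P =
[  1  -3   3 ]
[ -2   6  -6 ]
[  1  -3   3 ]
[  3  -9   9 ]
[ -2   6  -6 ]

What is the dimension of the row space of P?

Row reduce to echelon form.
R2 ← R2 + (2)·R1: [0, 0, 0]
R3 ← R3 − R1: [0, 0, 0]
R4 ← R4 − (3)·R1: [0, 0, 0]
R5 ← R5 + (2)·R1: [0, 0, 0]
Echelon form has 1 nonzero row, so rank(P) = 1.
The row space has dimension equal to the rank: 1.

1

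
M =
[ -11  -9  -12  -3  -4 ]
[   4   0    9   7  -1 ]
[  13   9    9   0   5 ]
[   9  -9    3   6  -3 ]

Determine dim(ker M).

Row reduce to echelon form.
R2 ← R2 + (4/11)·R1: [0, -36/11, 51/11, 65/11, -27/11]
R3 ← R3 + (13/11)·R1: [0, -18/11, -57/11, -39/11, 3/11]
R4 ← R4 + (9/11)·R1: [0, -180/11, -75/11, 39/11, -69/11]
R3 ← R3 − (1/2)·R2: [0, 0, -15/2, -13/2, 3/2]
R4 ← R4 − (5)·R2: [0, 0, -30, -26, 6]
R4 ← R4 − (4)·R3: [0, 0, 0, 0, 0]
3 nonzero rows, so rank(M) = 3.
M has 5 columns; by rank–nullity, nullity = 5 − 3 = 2.

2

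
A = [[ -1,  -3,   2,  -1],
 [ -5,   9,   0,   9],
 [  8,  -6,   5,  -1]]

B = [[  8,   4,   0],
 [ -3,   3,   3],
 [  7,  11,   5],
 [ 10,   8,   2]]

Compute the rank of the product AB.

2

First compute AB:
[[  5,   1,  -1],
 [ 23,  79,  45],
 [107,  61,   5]]
Now row reduce the product.
R2 ← R2 − (23/5)·R1: [0, 372/5, 248/5]
R3 ← R3 − (107/5)·R1: [0, 198/5, 132/5]
R3 ← R3 − (33/62)·R2: [0, 0, 0]
2 nonzero rows, so rank(AB) = 2.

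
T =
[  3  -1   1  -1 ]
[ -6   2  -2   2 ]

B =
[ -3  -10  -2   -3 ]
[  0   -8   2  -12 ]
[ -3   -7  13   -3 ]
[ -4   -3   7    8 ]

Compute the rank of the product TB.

1

First compute TB:
[[ -8, -26,  -2,  -8],
 [ 16,  52,   4,  16]]
Now row reduce the product.
R2 ← R2 + (2)·R1: [0, 0, 0, 0]
1 nonzero row, so rank(TB) = 1.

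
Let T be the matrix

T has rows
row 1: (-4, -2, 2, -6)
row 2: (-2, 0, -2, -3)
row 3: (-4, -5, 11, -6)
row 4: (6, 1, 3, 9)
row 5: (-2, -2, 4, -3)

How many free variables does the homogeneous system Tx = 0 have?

2

Row reduce to echelon form.
R2 ← R2 − (1/2)·R1: [0, 1, -3, 0]
R3 ← R3 − R1: [0, -3, 9, 0]
R4 ← R4 + (3/2)·R1: [0, -2, 6, 0]
R5 ← R5 − (1/2)·R1: [0, -1, 3, 0]
R3 ← R3 + (3)·R2: [0, 0, 0, 0]
R4 ← R4 + (2)·R2: [0, 0, 0, 0]
R5 ← R5 + R2: [0, 0, 0, 0]
2 nonzero rows, so rank(T) = 2.
T has 4 columns; by rank–nullity, nullity = 4 − 2 = 2.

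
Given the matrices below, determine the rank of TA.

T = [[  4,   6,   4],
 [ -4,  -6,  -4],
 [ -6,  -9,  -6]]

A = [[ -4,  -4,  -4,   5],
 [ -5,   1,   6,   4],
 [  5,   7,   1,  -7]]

1

First compute TA:
[[-26,  18,  24,  16],
 [ 26, -18, -24, -16],
 [ 39, -27, -36, -24]]
Now row reduce the product.
R2 ← R2 + R1: [0, 0, 0, 0]
R3 ← R3 + (3/2)·R1: [0, 0, 0, 0]
1 nonzero row, so rank(TA) = 1.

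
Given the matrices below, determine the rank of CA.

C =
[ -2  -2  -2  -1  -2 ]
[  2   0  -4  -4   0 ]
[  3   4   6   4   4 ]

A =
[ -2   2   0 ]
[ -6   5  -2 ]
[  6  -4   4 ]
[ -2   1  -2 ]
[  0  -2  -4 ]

First compute CA:
[[  6,  -3,   6],
 [-20,  16,  -8],
 [ -2,  -2,  -8]]
Now row reduce the product.
R2 ← R2 + (10/3)·R1: [0, 6, 12]
R3 ← R3 + (1/3)·R1: [0, -3, -6]
R3 ← R3 + (1/2)·R2: [0, 0, 0]
2 nonzero rows, so rank(CA) = 2.

2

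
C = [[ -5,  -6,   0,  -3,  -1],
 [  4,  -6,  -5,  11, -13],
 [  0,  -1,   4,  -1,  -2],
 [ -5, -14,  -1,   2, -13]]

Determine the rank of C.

4

Row reduce to echelon form.
R2 ← R2 + (4/5)·R1: [0, -54/5, -5, 43/5, -69/5]
R4 ← R4 − R1: [0, -8, -1, 5, -12]
R3 ← R3 − (5/54)·R2: [0, 0, 241/54, -97/54, -13/18]
R4 ← R4 − (20/27)·R2: [0, 0, 73/27, -37/27, -16/9]
R4 ← R4 − (146/241)·R3: [0, 0, 0, -68/241, -323/241]
Echelon form has 4 nonzero rows, so rank(C) = 4.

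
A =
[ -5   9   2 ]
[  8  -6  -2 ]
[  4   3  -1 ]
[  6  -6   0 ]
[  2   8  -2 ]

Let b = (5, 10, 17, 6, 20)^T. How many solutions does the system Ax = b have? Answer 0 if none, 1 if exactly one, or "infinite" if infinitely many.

Row reduce the augmented matrix [A | b].
R2 ← R2 + (8/5)·R1: [0, 42/5, 6/5, 18]
R3 ← R3 + (4/5)·R1: [0, 51/5, 3/5, 21]
R4 ← R4 + (6/5)·R1: [0, 24/5, 12/5, 12]
R5 ← R5 + (2/5)·R1: [0, 58/5, -6/5, 22]
R3 ← R3 − (17/14)·R2: [0, 0, -6/7, -6/7]
R4 ← R4 − (4/7)·R2: [0, 0, 12/7, 12/7]
R5 ← R5 − (29/21)·R2: [0, 0, -20/7, -20/7]
R4 ← R4 + (2)·R3: [0, 0, 0, 0]
R5 ← R5 − (10/3)·R3: [0, 0, 0, 0]
The echelon form has 3 nonzero rows, and every pivot lies in the first 3 columns, so rank(A) = rank([A|b]) = 3.
The system is consistent.
rank = 3 = number of unknowns, so the solution is unique.

1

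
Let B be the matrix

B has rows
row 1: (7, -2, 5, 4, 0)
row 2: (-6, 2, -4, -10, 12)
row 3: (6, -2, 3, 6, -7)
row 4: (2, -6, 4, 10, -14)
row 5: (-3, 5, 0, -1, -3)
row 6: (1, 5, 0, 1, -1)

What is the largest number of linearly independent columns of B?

Row reduce to echelon form.
R2 ← R2 + (6/7)·R1: [0, 2/7, 2/7, -46/7, 12]
R3 ← R3 − (6/7)·R1: [0, -2/7, -9/7, 18/7, -7]
R4 ← R4 − (2/7)·R1: [0, -38/7, 18/7, 62/7, -14]
R5 ← R5 + (3/7)·R1: [0, 29/7, 15/7, 5/7, -3]
R6 ← R6 − (1/7)·R1: [0, 37/7, -5/7, 3/7, -1]
R3 ← R3 + R2: [0, 0, -1, -4, 5]
R4 ← R4 + (19)·R2: [0, 0, 8, -116, 214]
R5 ← R5 − (29/2)·R2: [0, 0, -2, 96, -177]
R6 ← R6 − (37/2)·R2: [0, 0, -6, 122, -223]
R4 ← R4 + (8)·R3: [0, 0, 0, -148, 254]
R5 ← R5 − (2)·R3: [0, 0, 0, 104, -187]
R6 ← R6 − (6)·R3: [0, 0, 0, 146, -253]
R5 ← R5 + (26/37)·R4: [0, 0, 0, 0, -315/37]
R6 ← R6 + (73/74)·R4: [0, 0, 0, 0, -90/37]
R6 ← R6 − (2/7)·R5: [0, 0, 0, 0, 0]
Echelon form has 5 nonzero rows, so rank(B) = 5.
The rank gives the maximum number of linearly independent columns: 5.

5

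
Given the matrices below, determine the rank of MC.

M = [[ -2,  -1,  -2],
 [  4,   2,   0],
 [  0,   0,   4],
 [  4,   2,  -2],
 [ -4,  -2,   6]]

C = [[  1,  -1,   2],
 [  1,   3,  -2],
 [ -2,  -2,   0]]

First compute MC:
[[  1,   3,  -2],
 [  6,   2,   4],
 [ -8,  -8,   0],
 [ 10,   6,   4],
 [-18, -14,  -4]]
Now row reduce the product.
R2 ← R2 − (6)·R1: [0, -16, 16]
R3 ← R3 + (8)·R1: [0, 16, -16]
R4 ← R4 − (10)·R1: [0, -24, 24]
R5 ← R5 + (18)·R1: [0, 40, -40]
R3 ← R3 + R2: [0, 0, 0]
R4 ← R4 − (3/2)·R2: [0, 0, 0]
R5 ← R5 + (5/2)·R2: [0, 0, 0]
2 nonzero rows, so rank(MC) = 2.

2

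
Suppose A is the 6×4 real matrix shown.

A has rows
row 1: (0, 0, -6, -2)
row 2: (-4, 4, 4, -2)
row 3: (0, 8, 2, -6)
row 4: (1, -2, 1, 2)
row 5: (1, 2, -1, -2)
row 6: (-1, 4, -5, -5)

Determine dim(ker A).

Row reduce to echelon form.
Swap R1 ↔ R2
R4 ← R4 + (1/4)·R1: [0, -1, 2, 3/2]
R5 ← R5 + (1/4)·R1: [0, 3, 0, -5/2]
R6 ← R6 − (1/4)·R1: [0, 3, -6, -9/2]
Swap R2 ↔ R3
R4 ← R4 + (1/8)·R2: [0, 0, 9/4, 3/4]
R5 ← R5 − (3/8)·R2: [0, 0, -3/4, -1/4]
R6 ← R6 − (3/8)·R2: [0, 0, -27/4, -9/4]
R4 ← R4 + (3/8)·R3: [0, 0, 0, 0]
R5 ← R5 − (1/8)·R3: [0, 0, 0, 0]
R6 ← R6 − (9/8)·R3: [0, 0, 0, 0]
3 nonzero rows, so rank(A) = 3.
A has 4 columns; by rank–nullity, nullity = 4 − 3 = 1.

1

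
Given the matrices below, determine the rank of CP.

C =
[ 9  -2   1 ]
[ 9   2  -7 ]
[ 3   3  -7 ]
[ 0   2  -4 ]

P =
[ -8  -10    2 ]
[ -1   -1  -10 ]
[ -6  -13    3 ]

First compute CP:
[[-76, -101,  41],
 [-32,  -1, -23],
 [ 15,  58, -45],
 [ 22,  50, -32]]
Now row reduce the product.
R2 ← R2 − (8/19)·R1: [0, 789/19, -765/19]
R3 ← R3 + (15/76)·R1: [0, 2893/76, -2805/76]
R4 ← R4 + (11/38)·R1: [0, 789/38, -765/38]
R3 ← R3 − (11/12)·R2: [0, 0, 0]
R4 ← R4 − (1/2)·R2: [0, 0, 0]
2 nonzero rows, so rank(CP) = 2.

2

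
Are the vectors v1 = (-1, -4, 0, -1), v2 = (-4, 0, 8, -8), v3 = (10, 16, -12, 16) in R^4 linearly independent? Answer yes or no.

no

Form the matrix with these vectors as rows and row reduce.
R2 ← R2 − (4)·R1: [0, 16, 8, -4]
R3 ← R3 + (10)·R1: [0, -24, -12, 6]
R3 ← R3 + (3/2)·R2: [0, 0, 0, 0]
2 nonzero rows, so the 3 vectors span a space of dimension 2.
Since 2 < 3, the vectors are linearly dependent.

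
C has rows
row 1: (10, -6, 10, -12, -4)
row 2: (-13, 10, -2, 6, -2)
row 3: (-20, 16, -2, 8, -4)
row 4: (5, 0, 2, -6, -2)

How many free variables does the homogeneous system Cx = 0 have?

2

Row reduce to echelon form.
R2 ← R2 + (13/10)·R1: [0, 11/5, 11, -48/5, -36/5]
R3 ← R3 + (2)·R1: [0, 4, 18, -16, -12]
R4 ← R4 − (1/2)·R1: [0, 3, -3, 0, 0]
R3 ← R3 − (20/11)·R2: [0, 0, -2, 16/11, 12/11]
R4 ← R4 − (15/11)·R2: [0, 0, -18, 144/11, 108/11]
R4 ← R4 − (9)·R3: [0, 0, 0, 0, 0]
3 nonzero rows, so rank(C) = 3.
C has 5 columns; by rank–nullity, nullity = 5 − 3 = 2.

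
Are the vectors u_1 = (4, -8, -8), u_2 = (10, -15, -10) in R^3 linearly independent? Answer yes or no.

Form the matrix with these vectors as rows and row reduce.
R2 ← R2 − (5/2)·R1: [0, 5, 10]
2 nonzero rows, so the 2 vectors span a space of dimension 2.
Since 2 = 2, the vectors are linearly independent.

yes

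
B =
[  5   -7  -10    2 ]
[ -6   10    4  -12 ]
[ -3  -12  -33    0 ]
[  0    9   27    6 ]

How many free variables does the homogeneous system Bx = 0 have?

Row reduce to echelon form.
R2 ← R2 + (6/5)·R1: [0, 8/5, -8, -48/5]
R3 ← R3 + (3/5)·R1: [0, -81/5, -39, 6/5]
R3 ← R3 + (81/8)·R2: [0, 0, -120, -96]
R4 ← R4 − (45/8)·R2: [0, 0, 72, 60]
R4 ← R4 + (3/5)·R3: [0, 0, 0, 12/5]
4 nonzero rows, so rank(B) = 4.
B has 4 columns; by rank–nullity, nullity = 4 − 4 = 0.

0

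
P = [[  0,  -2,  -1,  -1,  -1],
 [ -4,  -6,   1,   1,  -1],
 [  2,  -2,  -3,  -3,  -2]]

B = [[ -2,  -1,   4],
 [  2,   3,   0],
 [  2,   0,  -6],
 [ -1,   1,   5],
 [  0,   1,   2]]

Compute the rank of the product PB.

2

First compute PB:
[[ -5,  -8,  -1],
 [ -3, -14, -19],
 [-11, -13,   7]]
Now row reduce the product.
R2 ← R2 − (3/5)·R1: [0, -46/5, -92/5]
R3 ← R3 − (11/5)·R1: [0, 23/5, 46/5]
R3 ← R3 + (1/2)·R2: [0, 0, 0]
2 nonzero rows, so rank(PB) = 2.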